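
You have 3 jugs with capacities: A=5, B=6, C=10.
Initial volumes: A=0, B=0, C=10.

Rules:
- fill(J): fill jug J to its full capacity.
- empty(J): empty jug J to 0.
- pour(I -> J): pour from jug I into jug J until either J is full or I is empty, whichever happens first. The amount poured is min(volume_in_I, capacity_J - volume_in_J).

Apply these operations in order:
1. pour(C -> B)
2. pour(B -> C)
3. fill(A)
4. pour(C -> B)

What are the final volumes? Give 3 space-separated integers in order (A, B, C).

Step 1: pour(C -> B) -> (A=0 B=6 C=4)
Step 2: pour(B -> C) -> (A=0 B=0 C=10)
Step 3: fill(A) -> (A=5 B=0 C=10)
Step 4: pour(C -> B) -> (A=5 B=6 C=4)

Answer: 5 6 4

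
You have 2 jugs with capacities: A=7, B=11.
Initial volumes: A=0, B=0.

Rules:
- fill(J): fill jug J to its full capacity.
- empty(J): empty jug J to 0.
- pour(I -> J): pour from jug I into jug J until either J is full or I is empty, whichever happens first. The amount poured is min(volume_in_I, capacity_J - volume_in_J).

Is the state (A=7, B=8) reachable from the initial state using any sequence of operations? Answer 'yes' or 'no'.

Answer: yes

Derivation:
BFS from (A=0, B=0):
  1. fill(B) -> (A=0 B=11)
  2. pour(B -> A) -> (A=7 B=4)
  3. empty(A) -> (A=0 B=4)
  4. pour(B -> A) -> (A=4 B=0)
  5. fill(B) -> (A=4 B=11)
  6. pour(B -> A) -> (A=7 B=8)
Target reached → yes.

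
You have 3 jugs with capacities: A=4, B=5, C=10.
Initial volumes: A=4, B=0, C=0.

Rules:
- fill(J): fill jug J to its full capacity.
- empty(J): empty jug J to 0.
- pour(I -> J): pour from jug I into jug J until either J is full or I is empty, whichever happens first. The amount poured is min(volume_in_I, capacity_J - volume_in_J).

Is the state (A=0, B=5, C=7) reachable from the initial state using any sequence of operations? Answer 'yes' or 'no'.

Answer: yes

Derivation:
BFS from (A=4, B=0, C=0):
  1. pour(A -> B) -> (A=0 B=4 C=0)
  2. fill(A) -> (A=4 B=4 C=0)
  3. pour(A -> B) -> (A=3 B=5 C=0)
  4. pour(A -> C) -> (A=0 B=5 C=3)
  5. fill(A) -> (A=4 B=5 C=3)
  6. pour(A -> C) -> (A=0 B=5 C=7)
Target reached → yes.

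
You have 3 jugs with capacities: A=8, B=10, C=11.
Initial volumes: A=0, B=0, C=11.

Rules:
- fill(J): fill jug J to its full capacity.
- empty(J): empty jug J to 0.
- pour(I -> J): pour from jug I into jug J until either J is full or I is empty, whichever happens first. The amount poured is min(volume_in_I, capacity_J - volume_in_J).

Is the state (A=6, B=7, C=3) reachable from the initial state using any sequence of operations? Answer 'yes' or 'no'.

Answer: no

Derivation:
BFS explored all 558 reachable states.
Reachable set includes: (0,0,0), (0,0,1), (0,0,2), (0,0,3), (0,0,4), (0,0,5), (0,0,6), (0,0,7), (0,0,8), (0,0,9), (0,0,10), (0,0,11) ...
Target (A=6, B=7, C=3) not in reachable set → no.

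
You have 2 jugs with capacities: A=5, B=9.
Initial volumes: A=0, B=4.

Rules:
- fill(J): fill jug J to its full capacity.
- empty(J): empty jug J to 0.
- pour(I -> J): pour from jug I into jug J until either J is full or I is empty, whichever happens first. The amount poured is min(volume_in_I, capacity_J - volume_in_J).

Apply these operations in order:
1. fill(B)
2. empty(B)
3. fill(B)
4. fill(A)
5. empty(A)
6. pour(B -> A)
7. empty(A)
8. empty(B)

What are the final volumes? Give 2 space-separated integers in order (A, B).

Step 1: fill(B) -> (A=0 B=9)
Step 2: empty(B) -> (A=0 B=0)
Step 3: fill(B) -> (A=0 B=9)
Step 4: fill(A) -> (A=5 B=9)
Step 5: empty(A) -> (A=0 B=9)
Step 6: pour(B -> A) -> (A=5 B=4)
Step 7: empty(A) -> (A=0 B=4)
Step 8: empty(B) -> (A=0 B=0)

Answer: 0 0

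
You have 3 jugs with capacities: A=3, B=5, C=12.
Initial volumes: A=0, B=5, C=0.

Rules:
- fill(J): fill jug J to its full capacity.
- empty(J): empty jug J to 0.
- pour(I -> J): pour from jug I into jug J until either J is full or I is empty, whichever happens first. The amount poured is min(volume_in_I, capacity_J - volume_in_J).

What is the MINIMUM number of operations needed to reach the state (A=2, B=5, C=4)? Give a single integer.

Answer: 7

Derivation:
BFS from (A=0, B=5, C=0). One shortest path:
  1. fill(C) -> (A=0 B=5 C=12)
  2. pour(B -> A) -> (A=3 B=2 C=12)
  3. empty(A) -> (A=0 B=2 C=12)
  4. pour(C -> A) -> (A=3 B=2 C=9)
  5. empty(A) -> (A=0 B=2 C=9)
  6. pour(B -> A) -> (A=2 B=0 C=9)
  7. pour(C -> B) -> (A=2 B=5 C=4)
Reached target in 7 moves.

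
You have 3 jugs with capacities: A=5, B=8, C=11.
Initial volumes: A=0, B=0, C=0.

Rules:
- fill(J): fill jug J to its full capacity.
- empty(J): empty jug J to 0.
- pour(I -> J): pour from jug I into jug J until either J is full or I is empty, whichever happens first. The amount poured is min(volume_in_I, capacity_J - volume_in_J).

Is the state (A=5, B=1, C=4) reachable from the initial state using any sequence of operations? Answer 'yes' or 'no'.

Answer: yes

Derivation:
BFS from (A=0, B=0, C=0):
  1. fill(C) -> (A=0 B=0 C=11)
  2. pour(C -> A) -> (A=5 B=0 C=6)
  3. pour(C -> B) -> (A=5 B=6 C=0)
  4. pour(A -> C) -> (A=0 B=6 C=5)
  5. fill(A) -> (A=5 B=6 C=5)
  6. pour(A -> C) -> (A=0 B=6 C=10)
  7. fill(A) -> (A=5 B=6 C=10)
  8. pour(A -> C) -> (A=4 B=6 C=11)
  9. empty(C) -> (A=4 B=6 C=0)
  10. pour(A -> C) -> (A=0 B=6 C=4)
  11. pour(B -> A) -> (A=5 B=1 C=4)
Target reached → yes.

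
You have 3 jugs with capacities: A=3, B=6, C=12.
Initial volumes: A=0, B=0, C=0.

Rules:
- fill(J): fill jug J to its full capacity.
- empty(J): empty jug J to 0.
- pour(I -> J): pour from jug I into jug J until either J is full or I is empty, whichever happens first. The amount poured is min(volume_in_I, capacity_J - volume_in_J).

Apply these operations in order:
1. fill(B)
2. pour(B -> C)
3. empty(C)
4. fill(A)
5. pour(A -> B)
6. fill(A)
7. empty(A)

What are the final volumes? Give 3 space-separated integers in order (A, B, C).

Step 1: fill(B) -> (A=0 B=6 C=0)
Step 2: pour(B -> C) -> (A=0 B=0 C=6)
Step 3: empty(C) -> (A=0 B=0 C=0)
Step 4: fill(A) -> (A=3 B=0 C=0)
Step 5: pour(A -> B) -> (A=0 B=3 C=0)
Step 6: fill(A) -> (A=3 B=3 C=0)
Step 7: empty(A) -> (A=0 B=3 C=0)

Answer: 0 3 0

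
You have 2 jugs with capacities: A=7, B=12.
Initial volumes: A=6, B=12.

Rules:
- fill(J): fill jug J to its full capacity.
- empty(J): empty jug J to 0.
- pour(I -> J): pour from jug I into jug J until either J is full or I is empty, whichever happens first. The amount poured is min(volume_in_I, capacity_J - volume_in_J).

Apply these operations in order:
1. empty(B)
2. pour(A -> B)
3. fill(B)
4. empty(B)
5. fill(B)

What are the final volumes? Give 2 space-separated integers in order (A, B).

Answer: 0 12

Derivation:
Step 1: empty(B) -> (A=6 B=0)
Step 2: pour(A -> B) -> (A=0 B=6)
Step 3: fill(B) -> (A=0 B=12)
Step 4: empty(B) -> (A=0 B=0)
Step 5: fill(B) -> (A=0 B=12)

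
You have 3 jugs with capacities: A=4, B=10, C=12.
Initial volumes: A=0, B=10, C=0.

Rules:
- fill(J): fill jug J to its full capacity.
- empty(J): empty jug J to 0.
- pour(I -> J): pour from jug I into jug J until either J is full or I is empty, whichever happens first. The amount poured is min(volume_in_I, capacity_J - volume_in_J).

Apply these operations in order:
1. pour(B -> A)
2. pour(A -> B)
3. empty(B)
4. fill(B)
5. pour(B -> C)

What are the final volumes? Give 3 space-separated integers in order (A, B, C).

Answer: 0 0 10

Derivation:
Step 1: pour(B -> A) -> (A=4 B=6 C=0)
Step 2: pour(A -> B) -> (A=0 B=10 C=0)
Step 3: empty(B) -> (A=0 B=0 C=0)
Step 4: fill(B) -> (A=0 B=10 C=0)
Step 5: pour(B -> C) -> (A=0 B=0 C=10)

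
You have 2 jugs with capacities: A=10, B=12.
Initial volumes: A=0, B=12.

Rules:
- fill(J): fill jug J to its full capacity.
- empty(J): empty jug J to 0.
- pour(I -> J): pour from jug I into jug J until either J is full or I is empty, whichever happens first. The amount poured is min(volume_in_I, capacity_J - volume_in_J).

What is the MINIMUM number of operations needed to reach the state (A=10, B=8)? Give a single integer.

Answer: 8

Derivation:
BFS from (A=0, B=12). One shortest path:
  1. fill(A) -> (A=10 B=12)
  2. empty(B) -> (A=10 B=0)
  3. pour(A -> B) -> (A=0 B=10)
  4. fill(A) -> (A=10 B=10)
  5. pour(A -> B) -> (A=8 B=12)
  6. empty(B) -> (A=8 B=0)
  7. pour(A -> B) -> (A=0 B=8)
  8. fill(A) -> (A=10 B=8)
Reached target in 8 moves.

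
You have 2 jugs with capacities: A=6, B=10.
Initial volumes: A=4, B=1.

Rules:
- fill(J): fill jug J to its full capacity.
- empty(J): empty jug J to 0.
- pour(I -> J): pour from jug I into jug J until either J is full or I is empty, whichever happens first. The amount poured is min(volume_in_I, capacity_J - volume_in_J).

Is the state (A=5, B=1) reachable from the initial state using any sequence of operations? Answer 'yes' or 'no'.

BFS explored all 33 reachable states.
Reachable set includes: (0,0), (0,1), (0,2), (0,3), (0,4), (0,5), (0,6), (0,7), (0,8), (0,9), (0,10), (1,0) ...
Target (A=5, B=1) not in reachable set → no.

Answer: no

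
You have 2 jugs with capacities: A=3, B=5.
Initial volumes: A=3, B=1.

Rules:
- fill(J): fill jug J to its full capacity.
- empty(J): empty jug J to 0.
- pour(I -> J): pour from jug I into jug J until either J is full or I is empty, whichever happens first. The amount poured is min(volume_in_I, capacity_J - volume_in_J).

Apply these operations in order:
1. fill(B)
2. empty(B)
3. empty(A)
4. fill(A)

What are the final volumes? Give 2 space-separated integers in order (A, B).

Answer: 3 0

Derivation:
Step 1: fill(B) -> (A=3 B=5)
Step 2: empty(B) -> (A=3 B=0)
Step 3: empty(A) -> (A=0 B=0)
Step 4: fill(A) -> (A=3 B=0)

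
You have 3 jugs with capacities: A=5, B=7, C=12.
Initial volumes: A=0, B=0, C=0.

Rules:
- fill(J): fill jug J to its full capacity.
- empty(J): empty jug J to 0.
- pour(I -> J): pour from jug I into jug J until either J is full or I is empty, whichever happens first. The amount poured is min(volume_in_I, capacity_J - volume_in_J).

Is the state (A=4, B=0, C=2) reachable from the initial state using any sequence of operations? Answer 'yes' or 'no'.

BFS from (A=0, B=0, C=0):
  1. fill(B) -> (A=0 B=7 C=0)
  2. pour(B -> A) -> (A=5 B=2 C=0)
  3. empty(A) -> (A=0 B=2 C=0)
  4. pour(B -> A) -> (A=2 B=0 C=0)
  5. fill(B) -> (A=2 B=7 C=0)
  6. pour(B -> C) -> (A=2 B=0 C=7)
  7. fill(B) -> (A=2 B=7 C=7)
  8. pour(B -> A) -> (A=5 B=4 C=7)
  9. empty(A) -> (A=0 B=4 C=7)
  10. pour(C -> A) -> (A=5 B=4 C=2)
  11. empty(A) -> (A=0 B=4 C=2)
  12. pour(B -> A) -> (A=4 B=0 C=2)
Target reached → yes.

Answer: yes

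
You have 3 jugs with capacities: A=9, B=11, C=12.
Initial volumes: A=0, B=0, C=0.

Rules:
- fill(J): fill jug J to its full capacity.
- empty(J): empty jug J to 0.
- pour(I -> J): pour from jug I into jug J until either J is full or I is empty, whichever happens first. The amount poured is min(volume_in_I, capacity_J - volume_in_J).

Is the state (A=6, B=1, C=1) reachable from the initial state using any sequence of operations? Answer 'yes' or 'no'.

BFS explored all 680 reachable states.
Reachable set includes: (0,0,0), (0,0,1), (0,0,2), (0,0,3), (0,0,4), (0,0,5), (0,0,6), (0,0,7), (0,0,8), (0,0,9), (0,0,10), (0,0,11) ...
Target (A=6, B=1, C=1) not in reachable set → no.

Answer: no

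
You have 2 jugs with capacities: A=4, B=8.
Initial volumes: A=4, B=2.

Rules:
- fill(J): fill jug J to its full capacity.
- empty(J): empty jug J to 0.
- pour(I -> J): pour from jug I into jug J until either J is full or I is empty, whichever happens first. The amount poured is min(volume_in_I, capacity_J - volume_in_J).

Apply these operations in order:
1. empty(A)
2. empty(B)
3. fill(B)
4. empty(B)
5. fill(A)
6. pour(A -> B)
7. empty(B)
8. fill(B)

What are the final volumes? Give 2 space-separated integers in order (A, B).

Answer: 0 8

Derivation:
Step 1: empty(A) -> (A=0 B=2)
Step 2: empty(B) -> (A=0 B=0)
Step 3: fill(B) -> (A=0 B=8)
Step 4: empty(B) -> (A=0 B=0)
Step 5: fill(A) -> (A=4 B=0)
Step 6: pour(A -> B) -> (A=0 B=4)
Step 7: empty(B) -> (A=0 B=0)
Step 8: fill(B) -> (A=0 B=8)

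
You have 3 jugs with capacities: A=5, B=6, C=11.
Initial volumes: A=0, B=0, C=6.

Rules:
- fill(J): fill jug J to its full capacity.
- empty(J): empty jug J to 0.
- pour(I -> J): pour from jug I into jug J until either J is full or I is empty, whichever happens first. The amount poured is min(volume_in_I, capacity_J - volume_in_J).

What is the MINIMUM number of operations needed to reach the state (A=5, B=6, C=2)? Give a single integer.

BFS from (A=0, B=0, C=6). One shortest path:
  1. fill(B) -> (A=0 B=6 C=6)
  2. pour(B -> A) -> (A=5 B=1 C=6)
  3. empty(A) -> (A=0 B=1 C=6)
  4. pour(B -> A) -> (A=1 B=0 C=6)
  5. fill(B) -> (A=1 B=6 C=6)
  6. pour(C -> A) -> (A=5 B=6 C=2)
Reached target in 6 moves.

Answer: 6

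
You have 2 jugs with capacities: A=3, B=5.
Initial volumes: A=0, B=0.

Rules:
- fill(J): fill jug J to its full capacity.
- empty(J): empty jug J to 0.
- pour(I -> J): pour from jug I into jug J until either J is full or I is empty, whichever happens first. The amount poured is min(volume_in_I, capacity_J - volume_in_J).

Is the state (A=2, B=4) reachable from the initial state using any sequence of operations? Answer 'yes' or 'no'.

Answer: no

Derivation:
BFS explored all 16 reachable states.
Reachable set includes: (0,0), (0,1), (0,2), (0,3), (0,4), (0,5), (1,0), (1,5), (2,0), (2,5), (3,0), (3,1) ...
Target (A=2, B=4) not in reachable set → no.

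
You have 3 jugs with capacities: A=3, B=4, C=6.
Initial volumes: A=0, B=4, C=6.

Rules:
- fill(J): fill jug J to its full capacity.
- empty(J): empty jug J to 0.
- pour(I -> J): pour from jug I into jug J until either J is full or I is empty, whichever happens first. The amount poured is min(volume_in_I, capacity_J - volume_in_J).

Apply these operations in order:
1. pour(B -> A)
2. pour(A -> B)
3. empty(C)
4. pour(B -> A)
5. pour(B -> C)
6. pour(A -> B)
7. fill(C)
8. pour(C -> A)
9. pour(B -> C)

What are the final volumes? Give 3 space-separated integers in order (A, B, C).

Step 1: pour(B -> A) -> (A=3 B=1 C=6)
Step 2: pour(A -> B) -> (A=0 B=4 C=6)
Step 3: empty(C) -> (A=0 B=4 C=0)
Step 4: pour(B -> A) -> (A=3 B=1 C=0)
Step 5: pour(B -> C) -> (A=3 B=0 C=1)
Step 6: pour(A -> B) -> (A=0 B=3 C=1)
Step 7: fill(C) -> (A=0 B=3 C=6)
Step 8: pour(C -> A) -> (A=3 B=3 C=3)
Step 9: pour(B -> C) -> (A=3 B=0 C=6)

Answer: 3 0 6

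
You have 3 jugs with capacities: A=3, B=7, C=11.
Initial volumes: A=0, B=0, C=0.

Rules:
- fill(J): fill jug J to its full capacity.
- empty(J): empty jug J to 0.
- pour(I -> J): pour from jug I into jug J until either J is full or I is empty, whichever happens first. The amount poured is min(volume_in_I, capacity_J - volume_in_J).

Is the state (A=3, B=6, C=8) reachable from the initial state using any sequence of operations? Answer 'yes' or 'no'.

BFS from (A=0, B=0, C=0):
  1. fill(A) -> (A=3 B=0 C=0)
  2. fill(C) -> (A=3 B=0 C=11)
  3. pour(A -> B) -> (A=0 B=3 C=11)
  4. fill(A) -> (A=3 B=3 C=11)
  5. pour(A -> B) -> (A=0 B=6 C=11)
  6. pour(C -> A) -> (A=3 B=6 C=8)
Target reached → yes.

Answer: yes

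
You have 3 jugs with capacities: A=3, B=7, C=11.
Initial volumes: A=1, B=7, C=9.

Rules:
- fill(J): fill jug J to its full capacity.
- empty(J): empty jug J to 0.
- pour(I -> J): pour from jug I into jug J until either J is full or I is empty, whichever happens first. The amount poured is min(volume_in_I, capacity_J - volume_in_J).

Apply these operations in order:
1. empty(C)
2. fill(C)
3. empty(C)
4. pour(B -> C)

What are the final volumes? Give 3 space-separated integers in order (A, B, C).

Answer: 1 0 7

Derivation:
Step 1: empty(C) -> (A=1 B=7 C=0)
Step 2: fill(C) -> (A=1 B=7 C=11)
Step 3: empty(C) -> (A=1 B=7 C=0)
Step 4: pour(B -> C) -> (A=1 B=0 C=7)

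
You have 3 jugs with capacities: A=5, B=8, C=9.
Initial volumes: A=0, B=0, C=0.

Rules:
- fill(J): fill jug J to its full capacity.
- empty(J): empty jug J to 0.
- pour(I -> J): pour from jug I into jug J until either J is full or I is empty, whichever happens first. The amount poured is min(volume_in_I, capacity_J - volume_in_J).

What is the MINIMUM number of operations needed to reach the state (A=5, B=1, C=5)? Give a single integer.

Answer: 7

Derivation:
BFS from (A=0, B=0, C=0). One shortest path:
  1. fill(A) -> (A=5 B=0 C=0)
  2. fill(C) -> (A=5 B=0 C=9)
  3. pour(C -> B) -> (A=5 B=8 C=1)
  4. empty(B) -> (A=5 B=0 C=1)
  5. pour(C -> B) -> (A=5 B=1 C=0)
  6. pour(A -> C) -> (A=0 B=1 C=5)
  7. fill(A) -> (A=5 B=1 C=5)
Reached target in 7 moves.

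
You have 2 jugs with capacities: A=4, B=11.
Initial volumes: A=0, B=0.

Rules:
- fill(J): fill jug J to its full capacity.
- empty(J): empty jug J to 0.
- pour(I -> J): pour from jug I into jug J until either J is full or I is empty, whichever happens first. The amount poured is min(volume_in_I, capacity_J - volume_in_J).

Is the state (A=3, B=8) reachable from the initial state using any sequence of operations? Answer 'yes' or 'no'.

Answer: no

Derivation:
BFS explored all 30 reachable states.
Reachable set includes: (0,0), (0,1), (0,2), (0,3), (0,4), (0,5), (0,6), (0,7), (0,8), (0,9), (0,10), (0,11) ...
Target (A=3, B=8) not in reachable set → no.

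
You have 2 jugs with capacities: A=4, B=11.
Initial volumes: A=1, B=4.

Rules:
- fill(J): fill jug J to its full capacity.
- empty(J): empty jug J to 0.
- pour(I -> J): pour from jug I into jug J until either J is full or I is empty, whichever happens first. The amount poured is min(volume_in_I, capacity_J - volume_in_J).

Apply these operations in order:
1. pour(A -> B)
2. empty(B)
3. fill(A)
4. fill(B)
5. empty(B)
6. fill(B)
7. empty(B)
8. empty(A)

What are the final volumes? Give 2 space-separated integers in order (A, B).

Answer: 0 0

Derivation:
Step 1: pour(A -> B) -> (A=0 B=5)
Step 2: empty(B) -> (A=0 B=0)
Step 3: fill(A) -> (A=4 B=0)
Step 4: fill(B) -> (A=4 B=11)
Step 5: empty(B) -> (A=4 B=0)
Step 6: fill(B) -> (A=4 B=11)
Step 7: empty(B) -> (A=4 B=0)
Step 8: empty(A) -> (A=0 B=0)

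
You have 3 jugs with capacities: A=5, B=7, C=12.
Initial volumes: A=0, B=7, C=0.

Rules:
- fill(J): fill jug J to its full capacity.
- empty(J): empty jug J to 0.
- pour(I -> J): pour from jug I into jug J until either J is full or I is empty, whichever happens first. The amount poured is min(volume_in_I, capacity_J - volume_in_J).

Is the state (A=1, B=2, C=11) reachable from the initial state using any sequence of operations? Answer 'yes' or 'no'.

BFS explored all 360 reachable states.
Reachable set includes: (0,0,0), (0,0,1), (0,0,2), (0,0,3), (0,0,4), (0,0,5), (0,0,6), (0,0,7), (0,0,8), (0,0,9), (0,0,10), (0,0,11) ...
Target (A=1, B=2, C=11) not in reachable set → no.

Answer: no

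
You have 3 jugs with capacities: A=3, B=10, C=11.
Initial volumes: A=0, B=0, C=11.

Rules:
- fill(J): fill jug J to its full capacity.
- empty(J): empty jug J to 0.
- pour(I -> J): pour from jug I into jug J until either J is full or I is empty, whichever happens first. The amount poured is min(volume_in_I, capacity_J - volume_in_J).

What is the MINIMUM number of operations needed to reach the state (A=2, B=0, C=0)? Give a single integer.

Answer: 6

Derivation:
BFS from (A=0, B=0, C=11). One shortest path:
  1. fill(A) -> (A=3 B=0 C=11)
  2. fill(B) -> (A=3 B=10 C=11)
  3. empty(C) -> (A=3 B=10 C=0)
  4. pour(B -> C) -> (A=3 B=0 C=10)
  5. pour(A -> C) -> (A=2 B=0 C=11)
  6. empty(C) -> (A=2 B=0 C=0)
Reached target in 6 moves.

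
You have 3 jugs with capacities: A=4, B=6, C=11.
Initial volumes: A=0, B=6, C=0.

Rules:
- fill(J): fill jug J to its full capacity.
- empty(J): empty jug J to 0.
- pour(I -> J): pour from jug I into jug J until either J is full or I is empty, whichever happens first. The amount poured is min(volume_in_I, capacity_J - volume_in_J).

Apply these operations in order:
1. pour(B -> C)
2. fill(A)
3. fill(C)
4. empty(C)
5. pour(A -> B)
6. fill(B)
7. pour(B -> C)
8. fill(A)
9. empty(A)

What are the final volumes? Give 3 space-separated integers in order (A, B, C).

Step 1: pour(B -> C) -> (A=0 B=0 C=6)
Step 2: fill(A) -> (A=4 B=0 C=6)
Step 3: fill(C) -> (A=4 B=0 C=11)
Step 4: empty(C) -> (A=4 B=0 C=0)
Step 5: pour(A -> B) -> (A=0 B=4 C=0)
Step 6: fill(B) -> (A=0 B=6 C=0)
Step 7: pour(B -> C) -> (A=0 B=0 C=6)
Step 8: fill(A) -> (A=4 B=0 C=6)
Step 9: empty(A) -> (A=0 B=0 C=6)

Answer: 0 0 6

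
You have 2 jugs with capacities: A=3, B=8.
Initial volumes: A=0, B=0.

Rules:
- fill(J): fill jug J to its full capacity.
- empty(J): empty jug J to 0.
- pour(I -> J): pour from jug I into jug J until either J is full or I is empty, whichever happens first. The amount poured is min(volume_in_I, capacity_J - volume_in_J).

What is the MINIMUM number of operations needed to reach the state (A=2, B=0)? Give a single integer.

Answer: 6

Derivation:
BFS from (A=0, B=0). One shortest path:
  1. fill(B) -> (A=0 B=8)
  2. pour(B -> A) -> (A=3 B=5)
  3. empty(A) -> (A=0 B=5)
  4. pour(B -> A) -> (A=3 B=2)
  5. empty(A) -> (A=0 B=2)
  6. pour(B -> A) -> (A=2 B=0)
Reached target in 6 moves.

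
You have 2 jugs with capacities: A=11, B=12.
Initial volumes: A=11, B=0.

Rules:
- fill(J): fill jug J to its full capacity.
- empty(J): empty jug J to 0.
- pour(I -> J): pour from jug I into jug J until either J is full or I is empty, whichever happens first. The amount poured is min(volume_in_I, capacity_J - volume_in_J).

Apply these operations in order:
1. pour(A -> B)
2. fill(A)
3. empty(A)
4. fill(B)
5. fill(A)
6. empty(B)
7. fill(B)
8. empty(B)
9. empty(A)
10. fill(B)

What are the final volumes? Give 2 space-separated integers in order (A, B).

Answer: 0 12

Derivation:
Step 1: pour(A -> B) -> (A=0 B=11)
Step 2: fill(A) -> (A=11 B=11)
Step 3: empty(A) -> (A=0 B=11)
Step 4: fill(B) -> (A=0 B=12)
Step 5: fill(A) -> (A=11 B=12)
Step 6: empty(B) -> (A=11 B=0)
Step 7: fill(B) -> (A=11 B=12)
Step 8: empty(B) -> (A=11 B=0)
Step 9: empty(A) -> (A=0 B=0)
Step 10: fill(B) -> (A=0 B=12)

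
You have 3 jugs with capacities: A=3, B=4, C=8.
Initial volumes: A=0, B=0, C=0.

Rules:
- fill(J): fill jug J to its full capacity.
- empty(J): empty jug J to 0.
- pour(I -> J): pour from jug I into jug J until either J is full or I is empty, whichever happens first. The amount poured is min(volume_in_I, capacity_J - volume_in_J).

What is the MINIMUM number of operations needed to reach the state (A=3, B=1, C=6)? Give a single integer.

BFS from (A=0, B=0, C=0). One shortest path:
  1. fill(A) -> (A=3 B=0 C=0)
  2. fill(B) -> (A=3 B=4 C=0)
  3. pour(A -> C) -> (A=0 B=4 C=3)
  4. fill(A) -> (A=3 B=4 C=3)
  5. pour(A -> C) -> (A=0 B=4 C=6)
  6. pour(B -> A) -> (A=3 B=1 C=6)
Reached target in 6 moves.

Answer: 6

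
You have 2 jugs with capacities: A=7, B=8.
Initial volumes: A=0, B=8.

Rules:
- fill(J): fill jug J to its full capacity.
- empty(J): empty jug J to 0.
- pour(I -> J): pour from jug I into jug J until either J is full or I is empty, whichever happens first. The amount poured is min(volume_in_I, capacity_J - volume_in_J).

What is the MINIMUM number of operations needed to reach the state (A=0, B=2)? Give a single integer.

Answer: 6

Derivation:
BFS from (A=0, B=8). One shortest path:
  1. pour(B -> A) -> (A=7 B=1)
  2. empty(A) -> (A=0 B=1)
  3. pour(B -> A) -> (A=1 B=0)
  4. fill(B) -> (A=1 B=8)
  5. pour(B -> A) -> (A=7 B=2)
  6. empty(A) -> (A=0 B=2)
Reached target in 6 moves.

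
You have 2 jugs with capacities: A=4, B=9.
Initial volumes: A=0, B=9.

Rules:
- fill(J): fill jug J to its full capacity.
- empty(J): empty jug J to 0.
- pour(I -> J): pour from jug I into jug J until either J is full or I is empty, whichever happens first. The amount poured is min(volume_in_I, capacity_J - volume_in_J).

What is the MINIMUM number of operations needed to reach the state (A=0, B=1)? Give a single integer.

Answer: 4

Derivation:
BFS from (A=0, B=9). One shortest path:
  1. pour(B -> A) -> (A=4 B=5)
  2. empty(A) -> (A=0 B=5)
  3. pour(B -> A) -> (A=4 B=1)
  4. empty(A) -> (A=0 B=1)
Reached target in 4 moves.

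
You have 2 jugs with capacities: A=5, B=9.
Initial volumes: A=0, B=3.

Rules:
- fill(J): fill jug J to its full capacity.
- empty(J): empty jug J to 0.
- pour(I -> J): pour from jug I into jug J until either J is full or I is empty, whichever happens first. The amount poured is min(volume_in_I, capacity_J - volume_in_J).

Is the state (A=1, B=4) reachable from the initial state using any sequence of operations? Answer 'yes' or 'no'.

BFS explored all 28 reachable states.
Reachable set includes: (0,0), (0,1), (0,2), (0,3), (0,4), (0,5), (0,6), (0,7), (0,8), (0,9), (1,0), (1,9) ...
Target (A=1, B=4) not in reachable set → no.

Answer: no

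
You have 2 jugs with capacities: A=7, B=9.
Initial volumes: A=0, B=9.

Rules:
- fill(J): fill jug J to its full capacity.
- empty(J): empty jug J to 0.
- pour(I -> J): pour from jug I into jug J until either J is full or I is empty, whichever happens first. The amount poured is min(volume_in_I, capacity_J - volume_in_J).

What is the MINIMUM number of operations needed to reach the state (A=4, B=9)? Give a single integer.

Answer: 8

Derivation:
BFS from (A=0, B=9). One shortest path:
  1. pour(B -> A) -> (A=7 B=2)
  2. empty(A) -> (A=0 B=2)
  3. pour(B -> A) -> (A=2 B=0)
  4. fill(B) -> (A=2 B=9)
  5. pour(B -> A) -> (A=7 B=4)
  6. empty(A) -> (A=0 B=4)
  7. pour(B -> A) -> (A=4 B=0)
  8. fill(B) -> (A=4 B=9)
Reached target in 8 moves.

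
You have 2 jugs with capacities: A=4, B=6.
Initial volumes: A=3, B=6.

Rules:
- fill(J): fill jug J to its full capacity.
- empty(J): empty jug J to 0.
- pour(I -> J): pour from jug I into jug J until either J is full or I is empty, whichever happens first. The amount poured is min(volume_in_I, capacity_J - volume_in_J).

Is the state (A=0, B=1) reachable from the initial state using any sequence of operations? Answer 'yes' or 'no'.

Answer: yes

Derivation:
BFS from (A=3, B=6):
  1. pour(B -> A) -> (A=4 B=5)
  2. empty(A) -> (A=0 B=5)
  3. pour(B -> A) -> (A=4 B=1)
  4. empty(A) -> (A=0 B=1)
Target reached → yes.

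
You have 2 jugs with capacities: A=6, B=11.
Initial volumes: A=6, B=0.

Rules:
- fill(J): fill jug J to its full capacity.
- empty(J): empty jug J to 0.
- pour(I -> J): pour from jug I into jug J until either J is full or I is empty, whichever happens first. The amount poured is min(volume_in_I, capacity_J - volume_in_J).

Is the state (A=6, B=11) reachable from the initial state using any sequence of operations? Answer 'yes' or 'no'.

Answer: yes

Derivation:
BFS from (A=6, B=0):
  1. fill(B) -> (A=6 B=11)
Target reached → yes.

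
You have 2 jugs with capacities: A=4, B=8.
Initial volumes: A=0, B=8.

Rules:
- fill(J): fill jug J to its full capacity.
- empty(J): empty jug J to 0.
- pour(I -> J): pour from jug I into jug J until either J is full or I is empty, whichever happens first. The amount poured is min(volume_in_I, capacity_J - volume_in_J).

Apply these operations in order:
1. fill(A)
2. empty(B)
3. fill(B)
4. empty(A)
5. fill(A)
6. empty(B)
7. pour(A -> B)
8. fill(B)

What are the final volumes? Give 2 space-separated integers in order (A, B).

Answer: 0 8

Derivation:
Step 1: fill(A) -> (A=4 B=8)
Step 2: empty(B) -> (A=4 B=0)
Step 3: fill(B) -> (A=4 B=8)
Step 4: empty(A) -> (A=0 B=8)
Step 5: fill(A) -> (A=4 B=8)
Step 6: empty(B) -> (A=4 B=0)
Step 7: pour(A -> B) -> (A=0 B=4)
Step 8: fill(B) -> (A=0 B=8)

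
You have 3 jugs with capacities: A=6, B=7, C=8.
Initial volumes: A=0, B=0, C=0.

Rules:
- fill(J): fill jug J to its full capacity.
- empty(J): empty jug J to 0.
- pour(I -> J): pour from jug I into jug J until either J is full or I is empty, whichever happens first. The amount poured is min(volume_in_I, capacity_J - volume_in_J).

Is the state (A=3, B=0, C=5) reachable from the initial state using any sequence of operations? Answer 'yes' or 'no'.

BFS from (A=0, B=0, C=0):
  1. fill(B) -> (A=0 B=7 C=0)
  2. pour(B -> A) -> (A=6 B=1 C=0)
  3. pour(A -> C) -> (A=0 B=1 C=6)
  4. pour(B -> A) -> (A=1 B=0 C=6)
  5. fill(B) -> (A=1 B=7 C=6)
  6. pour(B -> C) -> (A=1 B=5 C=8)
  7. pour(C -> A) -> (A=6 B=5 C=3)
  8. empty(A) -> (A=0 B=5 C=3)
  9. pour(C -> A) -> (A=3 B=5 C=0)
  10. pour(B -> C) -> (A=3 B=0 C=5)
Target reached → yes.

Answer: yes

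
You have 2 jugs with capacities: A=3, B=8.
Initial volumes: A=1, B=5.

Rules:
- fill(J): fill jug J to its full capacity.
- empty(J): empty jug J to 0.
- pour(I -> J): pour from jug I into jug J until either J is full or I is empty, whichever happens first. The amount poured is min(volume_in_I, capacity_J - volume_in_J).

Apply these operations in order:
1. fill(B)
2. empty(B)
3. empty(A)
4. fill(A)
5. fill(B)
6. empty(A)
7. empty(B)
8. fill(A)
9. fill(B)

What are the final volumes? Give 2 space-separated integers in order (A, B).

Step 1: fill(B) -> (A=1 B=8)
Step 2: empty(B) -> (A=1 B=0)
Step 3: empty(A) -> (A=0 B=0)
Step 4: fill(A) -> (A=3 B=0)
Step 5: fill(B) -> (A=3 B=8)
Step 6: empty(A) -> (A=0 B=8)
Step 7: empty(B) -> (A=0 B=0)
Step 8: fill(A) -> (A=3 B=0)
Step 9: fill(B) -> (A=3 B=8)

Answer: 3 8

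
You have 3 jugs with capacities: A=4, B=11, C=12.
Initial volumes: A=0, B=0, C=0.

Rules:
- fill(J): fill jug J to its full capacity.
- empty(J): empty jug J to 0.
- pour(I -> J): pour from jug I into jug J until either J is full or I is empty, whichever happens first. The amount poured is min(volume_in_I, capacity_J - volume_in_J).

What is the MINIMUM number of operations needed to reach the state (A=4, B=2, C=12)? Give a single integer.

BFS from (A=0, B=0, C=0). One shortest path:
  1. fill(B) -> (A=0 B=11 C=0)
  2. pour(B -> A) -> (A=4 B=7 C=0)
  3. empty(A) -> (A=0 B=7 C=0)
  4. pour(B -> A) -> (A=4 B=3 C=0)
  5. pour(B -> C) -> (A=4 B=0 C=3)
  6. fill(B) -> (A=4 B=11 C=3)
  7. pour(B -> C) -> (A=4 B=2 C=12)
Reached target in 7 moves.

Answer: 7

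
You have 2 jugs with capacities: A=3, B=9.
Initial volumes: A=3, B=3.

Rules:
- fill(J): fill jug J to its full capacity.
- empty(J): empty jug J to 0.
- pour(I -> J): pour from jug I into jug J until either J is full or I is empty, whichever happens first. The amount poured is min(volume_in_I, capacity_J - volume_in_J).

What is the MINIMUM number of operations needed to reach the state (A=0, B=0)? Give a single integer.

BFS from (A=3, B=3). One shortest path:
  1. empty(A) -> (A=0 B=3)
  2. empty(B) -> (A=0 B=0)
Reached target in 2 moves.

Answer: 2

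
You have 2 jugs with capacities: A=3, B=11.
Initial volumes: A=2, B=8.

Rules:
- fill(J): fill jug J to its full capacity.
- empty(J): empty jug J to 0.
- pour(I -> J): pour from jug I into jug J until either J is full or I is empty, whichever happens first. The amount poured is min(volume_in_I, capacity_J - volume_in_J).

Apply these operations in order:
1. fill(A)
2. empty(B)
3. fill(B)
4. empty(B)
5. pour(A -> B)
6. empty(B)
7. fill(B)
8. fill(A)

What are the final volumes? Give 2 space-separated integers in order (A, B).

Answer: 3 11

Derivation:
Step 1: fill(A) -> (A=3 B=8)
Step 2: empty(B) -> (A=3 B=0)
Step 3: fill(B) -> (A=3 B=11)
Step 4: empty(B) -> (A=3 B=0)
Step 5: pour(A -> B) -> (A=0 B=3)
Step 6: empty(B) -> (A=0 B=0)
Step 7: fill(B) -> (A=0 B=11)
Step 8: fill(A) -> (A=3 B=11)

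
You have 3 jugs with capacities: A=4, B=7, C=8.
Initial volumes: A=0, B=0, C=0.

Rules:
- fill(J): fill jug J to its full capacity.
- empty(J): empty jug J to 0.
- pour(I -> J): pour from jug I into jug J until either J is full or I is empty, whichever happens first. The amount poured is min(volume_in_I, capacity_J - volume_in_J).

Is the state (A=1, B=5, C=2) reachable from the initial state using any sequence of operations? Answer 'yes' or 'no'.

BFS explored all 234 reachable states.
Reachable set includes: (0,0,0), (0,0,1), (0,0,2), (0,0,3), (0,0,4), (0,0,5), (0,0,6), (0,0,7), (0,0,8), (0,1,0), (0,1,1), (0,1,2) ...
Target (A=1, B=5, C=2) not in reachable set → no.

Answer: no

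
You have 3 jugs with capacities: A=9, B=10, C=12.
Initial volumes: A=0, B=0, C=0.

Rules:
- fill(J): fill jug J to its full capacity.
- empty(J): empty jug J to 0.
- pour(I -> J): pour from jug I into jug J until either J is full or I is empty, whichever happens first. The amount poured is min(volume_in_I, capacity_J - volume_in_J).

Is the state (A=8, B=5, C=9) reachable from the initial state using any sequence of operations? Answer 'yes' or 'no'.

BFS explored all 638 reachable states.
Reachable set includes: (0,0,0), (0,0,1), (0,0,2), (0,0,3), (0,0,4), (0,0,5), (0,0,6), (0,0,7), (0,0,8), (0,0,9), (0,0,10), (0,0,11) ...
Target (A=8, B=5, C=9) not in reachable set → no.

Answer: no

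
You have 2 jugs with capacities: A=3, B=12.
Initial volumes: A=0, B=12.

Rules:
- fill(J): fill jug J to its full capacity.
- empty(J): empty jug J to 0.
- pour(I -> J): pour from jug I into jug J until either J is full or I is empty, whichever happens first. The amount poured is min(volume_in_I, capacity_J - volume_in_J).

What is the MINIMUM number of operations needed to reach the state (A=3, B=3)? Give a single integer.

BFS from (A=0, B=12). One shortest path:
  1. fill(A) -> (A=3 B=12)
  2. empty(B) -> (A=3 B=0)
  3. pour(A -> B) -> (A=0 B=3)
  4. fill(A) -> (A=3 B=3)
Reached target in 4 moves.

Answer: 4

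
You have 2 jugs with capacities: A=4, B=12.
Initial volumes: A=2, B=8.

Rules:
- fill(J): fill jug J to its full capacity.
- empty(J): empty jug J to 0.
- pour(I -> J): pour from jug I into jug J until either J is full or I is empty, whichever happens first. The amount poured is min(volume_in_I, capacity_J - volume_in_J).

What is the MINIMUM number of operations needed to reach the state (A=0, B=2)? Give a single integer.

BFS from (A=2, B=8). One shortest path:
  1. empty(B) -> (A=2 B=0)
  2. pour(A -> B) -> (A=0 B=2)
Reached target in 2 moves.

Answer: 2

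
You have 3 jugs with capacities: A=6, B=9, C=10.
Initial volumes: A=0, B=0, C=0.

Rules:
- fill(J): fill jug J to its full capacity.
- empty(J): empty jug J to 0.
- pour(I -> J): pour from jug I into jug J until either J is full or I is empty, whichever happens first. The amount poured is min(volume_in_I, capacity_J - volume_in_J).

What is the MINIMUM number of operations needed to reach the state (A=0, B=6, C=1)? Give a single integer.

BFS from (A=0, B=0, C=0). One shortest path:
  1. fill(A) -> (A=6 B=0 C=0)
  2. fill(C) -> (A=6 B=0 C=10)
  3. pour(C -> B) -> (A=6 B=9 C=1)
  4. empty(B) -> (A=6 B=0 C=1)
  5. pour(A -> B) -> (A=0 B=6 C=1)
Reached target in 5 moves.

Answer: 5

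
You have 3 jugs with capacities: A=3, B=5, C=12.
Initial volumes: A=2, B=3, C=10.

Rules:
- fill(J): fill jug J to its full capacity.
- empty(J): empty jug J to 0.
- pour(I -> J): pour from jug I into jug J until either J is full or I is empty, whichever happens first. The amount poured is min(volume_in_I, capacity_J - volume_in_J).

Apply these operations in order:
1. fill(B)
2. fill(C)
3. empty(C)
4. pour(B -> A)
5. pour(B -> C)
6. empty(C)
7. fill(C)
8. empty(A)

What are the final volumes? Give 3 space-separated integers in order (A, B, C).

Answer: 0 0 12

Derivation:
Step 1: fill(B) -> (A=2 B=5 C=10)
Step 2: fill(C) -> (A=2 B=5 C=12)
Step 3: empty(C) -> (A=2 B=5 C=0)
Step 4: pour(B -> A) -> (A=3 B=4 C=0)
Step 5: pour(B -> C) -> (A=3 B=0 C=4)
Step 6: empty(C) -> (A=3 B=0 C=0)
Step 7: fill(C) -> (A=3 B=0 C=12)
Step 8: empty(A) -> (A=0 B=0 C=12)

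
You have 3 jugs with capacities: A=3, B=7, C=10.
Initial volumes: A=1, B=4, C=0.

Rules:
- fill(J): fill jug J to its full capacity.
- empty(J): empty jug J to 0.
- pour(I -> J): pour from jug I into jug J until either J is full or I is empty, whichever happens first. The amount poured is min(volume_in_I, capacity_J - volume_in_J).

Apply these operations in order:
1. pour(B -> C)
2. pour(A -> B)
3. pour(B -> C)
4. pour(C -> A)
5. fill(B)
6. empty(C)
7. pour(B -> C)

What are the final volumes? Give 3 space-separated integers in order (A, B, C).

Answer: 3 0 7

Derivation:
Step 1: pour(B -> C) -> (A=1 B=0 C=4)
Step 2: pour(A -> B) -> (A=0 B=1 C=4)
Step 3: pour(B -> C) -> (A=0 B=0 C=5)
Step 4: pour(C -> A) -> (A=3 B=0 C=2)
Step 5: fill(B) -> (A=3 B=7 C=2)
Step 6: empty(C) -> (A=3 B=7 C=0)
Step 7: pour(B -> C) -> (A=3 B=0 C=7)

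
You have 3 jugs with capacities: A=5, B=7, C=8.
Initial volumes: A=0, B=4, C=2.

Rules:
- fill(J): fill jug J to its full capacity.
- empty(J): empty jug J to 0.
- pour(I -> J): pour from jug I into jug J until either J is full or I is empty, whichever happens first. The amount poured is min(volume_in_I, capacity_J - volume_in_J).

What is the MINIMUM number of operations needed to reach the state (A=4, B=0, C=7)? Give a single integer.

Answer: 3

Derivation:
BFS from (A=0, B=4, C=2). One shortest path:
  1. fill(A) -> (A=5 B=4 C=2)
  2. pour(A -> C) -> (A=0 B=4 C=7)
  3. pour(B -> A) -> (A=4 B=0 C=7)
Reached target in 3 moves.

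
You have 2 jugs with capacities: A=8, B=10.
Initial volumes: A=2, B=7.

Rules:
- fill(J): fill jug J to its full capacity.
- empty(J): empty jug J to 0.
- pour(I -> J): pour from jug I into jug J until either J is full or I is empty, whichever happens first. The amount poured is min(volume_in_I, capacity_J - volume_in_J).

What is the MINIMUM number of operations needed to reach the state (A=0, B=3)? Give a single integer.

BFS from (A=2, B=7). One shortest path:
  1. pour(B -> A) -> (A=8 B=1)
  2. empty(A) -> (A=0 B=1)
  3. pour(B -> A) -> (A=1 B=0)
  4. fill(B) -> (A=1 B=10)
  5. pour(B -> A) -> (A=8 B=3)
  6. empty(A) -> (A=0 B=3)
Reached target in 6 moves.

Answer: 6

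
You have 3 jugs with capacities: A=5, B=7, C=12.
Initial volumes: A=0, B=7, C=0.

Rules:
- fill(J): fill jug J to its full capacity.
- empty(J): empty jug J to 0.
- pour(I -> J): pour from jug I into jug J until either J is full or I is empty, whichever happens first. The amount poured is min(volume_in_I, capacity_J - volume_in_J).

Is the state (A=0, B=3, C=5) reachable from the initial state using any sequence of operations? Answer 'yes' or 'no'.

Answer: yes

Derivation:
BFS from (A=0, B=7, C=0):
  1. fill(A) -> (A=5 B=7 C=0)
  2. empty(B) -> (A=5 B=0 C=0)
  3. pour(A -> B) -> (A=0 B=5 C=0)
  4. fill(A) -> (A=5 B=5 C=0)
  5. pour(A -> B) -> (A=3 B=7 C=0)
  6. empty(B) -> (A=3 B=0 C=0)
  7. pour(A -> B) -> (A=0 B=3 C=0)
  8. fill(A) -> (A=5 B=3 C=0)
  9. pour(A -> C) -> (A=0 B=3 C=5)
Target reached → yes.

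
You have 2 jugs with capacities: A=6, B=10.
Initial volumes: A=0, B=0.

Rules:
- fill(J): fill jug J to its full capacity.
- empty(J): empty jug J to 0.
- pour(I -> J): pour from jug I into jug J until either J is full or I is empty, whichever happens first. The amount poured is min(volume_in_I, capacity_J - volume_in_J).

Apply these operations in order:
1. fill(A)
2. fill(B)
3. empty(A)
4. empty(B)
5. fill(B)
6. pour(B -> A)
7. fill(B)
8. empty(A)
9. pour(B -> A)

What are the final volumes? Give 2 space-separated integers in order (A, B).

Step 1: fill(A) -> (A=6 B=0)
Step 2: fill(B) -> (A=6 B=10)
Step 3: empty(A) -> (A=0 B=10)
Step 4: empty(B) -> (A=0 B=0)
Step 5: fill(B) -> (A=0 B=10)
Step 6: pour(B -> A) -> (A=6 B=4)
Step 7: fill(B) -> (A=6 B=10)
Step 8: empty(A) -> (A=0 B=10)
Step 9: pour(B -> A) -> (A=6 B=4)

Answer: 6 4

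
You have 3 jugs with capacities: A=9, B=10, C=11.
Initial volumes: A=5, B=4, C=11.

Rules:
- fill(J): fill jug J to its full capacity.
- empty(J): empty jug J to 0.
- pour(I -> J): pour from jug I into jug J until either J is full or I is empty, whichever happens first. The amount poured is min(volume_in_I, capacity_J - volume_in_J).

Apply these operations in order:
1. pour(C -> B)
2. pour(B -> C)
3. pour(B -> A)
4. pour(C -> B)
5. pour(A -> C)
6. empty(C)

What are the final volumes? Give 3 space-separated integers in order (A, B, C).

Answer: 0 10 0

Derivation:
Step 1: pour(C -> B) -> (A=5 B=10 C=5)
Step 2: pour(B -> C) -> (A=5 B=4 C=11)
Step 3: pour(B -> A) -> (A=9 B=0 C=11)
Step 4: pour(C -> B) -> (A=9 B=10 C=1)
Step 5: pour(A -> C) -> (A=0 B=10 C=10)
Step 6: empty(C) -> (A=0 B=10 C=0)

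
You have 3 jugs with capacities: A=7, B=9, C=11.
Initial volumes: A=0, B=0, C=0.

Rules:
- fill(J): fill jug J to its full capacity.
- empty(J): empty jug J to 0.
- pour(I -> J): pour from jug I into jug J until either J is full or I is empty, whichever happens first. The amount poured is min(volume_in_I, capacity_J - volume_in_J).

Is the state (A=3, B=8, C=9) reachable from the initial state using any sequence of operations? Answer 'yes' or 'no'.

Answer: no

Derivation:
BFS explored all 480 reachable states.
Reachable set includes: (0,0,0), (0,0,1), (0,0,2), (0,0,3), (0,0,4), (0,0,5), (0,0,6), (0,0,7), (0,0,8), (0,0,9), (0,0,10), (0,0,11) ...
Target (A=3, B=8, C=9) not in reachable set → no.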